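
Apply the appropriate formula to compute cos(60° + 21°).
cos(60° + 21°) = cos 60° cos 21° - sin 60° sin 21° = 0.1564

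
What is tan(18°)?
tan(18°) = 0.3249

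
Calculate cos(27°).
cos(27°) = 0.891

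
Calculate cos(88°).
cos(88°) = 0.0349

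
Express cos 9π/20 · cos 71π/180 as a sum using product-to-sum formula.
cos 9π/20 cos 71π/180 = (1/2)[cos(9π/20-71π/180) + cos(9π/20+71π/180)]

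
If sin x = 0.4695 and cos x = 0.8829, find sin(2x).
sin(2x) = 2 sin x cos x = 0.829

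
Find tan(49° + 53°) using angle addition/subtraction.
tan(49° + 53°) = (tan 49° + tan 53°)/(1 - tan 49° tan 53°) = -4.705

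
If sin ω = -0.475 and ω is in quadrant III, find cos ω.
cos ω = -0.88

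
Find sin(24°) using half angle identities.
sin(24°) = √((1 - cos 48°)/2) = 0.4067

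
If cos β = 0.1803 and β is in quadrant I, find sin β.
sin β = 0.9836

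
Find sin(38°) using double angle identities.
sin(38°) = 2 sin 19° cos 19° = 0.6157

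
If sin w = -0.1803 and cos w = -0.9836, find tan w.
tan w = sin w / cos w = 0.1833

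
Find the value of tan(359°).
tan(359°) = -0.01746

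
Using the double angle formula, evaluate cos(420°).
cos(420°) = 1 - 2sin²210° = 1/2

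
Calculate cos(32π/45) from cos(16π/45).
cos(32π/45) = cos²16π/45 - sin²16π/45 = -0.6157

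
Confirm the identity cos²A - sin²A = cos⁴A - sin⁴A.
RHS = (cos²A - sin²A)(cos²A + sin²A) = (cos²A - sin²A) · 1 = cos²A - sin²A = LHS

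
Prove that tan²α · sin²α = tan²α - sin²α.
RHS = sin²α/cos²α - sin²α = sin²α(1/cos²α - 1) = sin²α · (1 - cos²α)/cos²α = sin²α · sin²α/cos²α = sin²α · tan²α = LHS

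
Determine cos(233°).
cos(233°) = -0.6018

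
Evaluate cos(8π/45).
cos(8π/45) = 0.848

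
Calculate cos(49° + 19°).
cos(49° + 19°) = cos 49° cos 19° - sin 49° sin 19° = 0.3746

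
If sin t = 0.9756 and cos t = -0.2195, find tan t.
tan t = sin t / cos t = -4.445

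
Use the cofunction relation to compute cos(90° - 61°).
cos(90° - 61°) = sin(61°) = 0.8746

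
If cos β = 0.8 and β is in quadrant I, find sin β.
sin β = 0.6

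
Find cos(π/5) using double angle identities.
cos(π/5) = cos²π/10 - sin²π/10 = 0.809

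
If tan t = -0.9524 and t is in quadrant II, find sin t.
sin t = 0.6897 (using tan²t + 1 = sec²t)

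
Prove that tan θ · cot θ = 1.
LHS = (sin θ/cos θ) · (cos θ/sin θ) = 1 = RHS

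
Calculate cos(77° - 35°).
cos(77° - 35°) = cos 77° cos 35° + sin 77° sin 35° = 0.7431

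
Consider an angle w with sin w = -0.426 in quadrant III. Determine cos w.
cos w = ±√(1 - sin²w) = -0.9047 (negative in QIII)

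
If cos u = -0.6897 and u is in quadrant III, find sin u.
sin u = -0.7241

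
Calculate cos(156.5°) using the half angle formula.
cos(156.5°) = -√((1 + cos 313°)/2) = -0.9171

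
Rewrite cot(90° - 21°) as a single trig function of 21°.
cot(90° - 21°) = tan(21°)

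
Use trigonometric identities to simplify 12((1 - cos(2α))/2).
12((1 - cos(2α))/2) = 12(sin²α) (using Power reduction)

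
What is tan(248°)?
tan(248°) = 2.475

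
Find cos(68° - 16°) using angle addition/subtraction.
cos(68° - 16°) = cos 68° cos 16° + sin 68° sin 16° = 0.6157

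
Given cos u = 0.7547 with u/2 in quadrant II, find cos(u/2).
cos(u/2) = ±√((1 + cos u)/2); negative since u/2 ∈ QII, so cos(u/2) = -0.9367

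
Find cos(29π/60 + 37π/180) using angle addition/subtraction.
cos(29π/60 + 37π/180) = cos 29π/60 cos 37π/180 - sin 29π/60 sin 37π/180 = -0.5592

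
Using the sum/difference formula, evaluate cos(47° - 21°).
cos(47° - 21°) = cos 47° cos 21° + sin 47° sin 21° = 0.8988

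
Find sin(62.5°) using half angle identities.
sin(62.5°) = √((1 - cos 125°)/2) = 0.887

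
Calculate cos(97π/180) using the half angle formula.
cos(97π/180) = -√((1 + cos 97π/90)/2) = -0.1219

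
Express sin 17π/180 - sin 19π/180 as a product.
sin 17π/180 - sin 19π/180 = 2 cos(π/10) sin(-π/180)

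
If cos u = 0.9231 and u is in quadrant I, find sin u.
sin u = 0.3846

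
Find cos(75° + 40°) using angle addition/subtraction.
cos(75° + 40°) = cos 75° cos 40° - sin 75° sin 40° = -0.4226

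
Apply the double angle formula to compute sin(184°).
sin(184°) = 2 sin 92° cos 92° = -0.06976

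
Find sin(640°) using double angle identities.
sin(640°) = 2 sin 320° cos 320° = -0.9848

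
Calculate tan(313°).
tan(313°) = -1.072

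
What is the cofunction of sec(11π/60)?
sec(11π/60) = csc(π/2 - 11π/60) = csc(19π/60)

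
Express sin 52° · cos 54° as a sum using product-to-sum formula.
sin 52° cos 54° = (1/2)[sin(52°+54°) + sin(52°-54°)]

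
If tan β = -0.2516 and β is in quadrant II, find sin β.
sin β = 0.244 (using tan²β + 1 = sec²β)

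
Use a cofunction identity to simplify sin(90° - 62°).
sin(90° - 62°) = cos(62°)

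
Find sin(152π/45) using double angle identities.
sin(152π/45) = 2 sin 76π/45 cos 76π/45 = -0.9272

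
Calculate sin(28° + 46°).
sin(28° + 46°) = sin 28° cos 46° + cos 28° sin 46° = 0.9613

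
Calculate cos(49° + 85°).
cos(49° + 85°) = cos 49° cos 85° - sin 49° sin 85° = -0.6947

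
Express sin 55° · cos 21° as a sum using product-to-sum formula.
sin 55° cos 21° = (1/2)[sin(55°+21°) + sin(55°-21°)]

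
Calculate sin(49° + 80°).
sin(49° + 80°) = sin 49° cos 80° + cos 49° sin 80° = 0.7771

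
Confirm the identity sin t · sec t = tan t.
LHS = sin t · (1/cos t) = sin t/cos t = tan t = RHS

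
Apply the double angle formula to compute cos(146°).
cos(146°) = cos²73° - sin²73° = -0.829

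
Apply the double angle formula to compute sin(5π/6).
sin(5π/6) = 2 sin 5π/12 cos 5π/12 = 1/2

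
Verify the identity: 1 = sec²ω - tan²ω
RHS = 1/cos²ω - sin²ω/cos²ω = (1 - sin²ω)/cos²ω = cos²ω/cos²ω = 1 = LHS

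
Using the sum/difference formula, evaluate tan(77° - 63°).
tan(77° - 63°) = (tan 77° - tan 63°)/(1 + tan 77° tan 63°) = 0.2493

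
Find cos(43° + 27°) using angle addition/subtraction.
cos(43° + 27°) = cos 43° cos 27° - sin 43° sin 27° = 0.342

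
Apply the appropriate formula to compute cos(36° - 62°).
cos(36° - 62°) = cos 36° cos 62° + sin 36° sin 62° = 0.8988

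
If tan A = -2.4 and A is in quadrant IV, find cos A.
cos A = 0.3846 (using tan²A + 1 = sec²A)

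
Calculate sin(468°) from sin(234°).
sin(468°) = 2 sin 234° cos 234° = 0.9511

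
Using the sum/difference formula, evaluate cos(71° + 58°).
cos(71° + 58°) = cos 71° cos 58° - sin 71° sin 58° = -0.6293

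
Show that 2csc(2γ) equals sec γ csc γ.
LHS = 2/sin(2γ) = 2/(2 sin γ cos γ) = 1/(sin γ cos γ) = (1/cos γ)(1/sin γ) = sec γ csc γ = RHS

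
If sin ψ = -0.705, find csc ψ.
csc ψ = 1/sin ψ = -1.418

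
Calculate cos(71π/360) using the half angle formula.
cos(71π/360) = √((1 + cos 71π/180)/2) = 0.8141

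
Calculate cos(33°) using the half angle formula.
cos(33°) = √((1 + cos 66°)/2) = 0.8387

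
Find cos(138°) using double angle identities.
cos(138°) = cos²69° - sin²69° = -0.7431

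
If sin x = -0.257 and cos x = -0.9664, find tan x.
tan x = sin x / cos x = 0.2659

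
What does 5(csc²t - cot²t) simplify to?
5(csc²t - cot²t) = 5 (using Pythagorean identity)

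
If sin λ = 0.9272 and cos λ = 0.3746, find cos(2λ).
cos(2λ) = cos²λ - sin²λ = -0.7194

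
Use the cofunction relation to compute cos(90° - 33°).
cos(90° - 33°) = sin(33°) = 0.5446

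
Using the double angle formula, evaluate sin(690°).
sin(690°) = 2 sin 345° cos 345° = -1/2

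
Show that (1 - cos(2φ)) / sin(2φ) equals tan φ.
LHS = 2sin²φ / (2 sin φ cos φ) = sin φ/cos φ = tan φ = RHS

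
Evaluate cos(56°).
cos(56°) = 0.5592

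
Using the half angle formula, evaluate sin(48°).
sin(48°) = √((1 - cos 96°)/2) = 0.7431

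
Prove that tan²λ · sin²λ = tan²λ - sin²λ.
RHS = sin²λ/cos²λ - sin²λ = sin²λ(1/cos²λ - 1) = sin²λ · (1 - cos²λ)/cos²λ = sin²λ · sin²λ/cos²λ = sin²λ · tan²λ = LHS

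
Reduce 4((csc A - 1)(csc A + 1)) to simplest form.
4((csc A - 1)(csc A + 1)) = 4(cot²A) (using Diff. of squares)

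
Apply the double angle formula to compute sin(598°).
sin(598°) = 2 sin 299° cos 299° = -0.848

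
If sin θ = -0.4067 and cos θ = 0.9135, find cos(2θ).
cos(2θ) = cos²θ - sin²θ = 0.6691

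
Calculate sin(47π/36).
sin(47π/36) = -0.8192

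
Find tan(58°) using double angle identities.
tan(58°) = 2 tan 29° / (1 - tan²29°) = 1.6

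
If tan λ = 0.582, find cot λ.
cot λ = 1/tan λ = 1.718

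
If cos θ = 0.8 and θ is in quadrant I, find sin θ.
sin θ = 0.6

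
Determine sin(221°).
sin(221°) = -0.6561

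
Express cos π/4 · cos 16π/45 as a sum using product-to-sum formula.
cos π/4 cos 16π/45 = (1/2)[cos(π/4-16π/45) + cos(π/4+16π/45)]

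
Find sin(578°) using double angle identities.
sin(578°) = 2 sin 289° cos 289° = -0.6157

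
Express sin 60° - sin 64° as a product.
sin 60° - sin 64° = 2 cos(62°) sin(-2°)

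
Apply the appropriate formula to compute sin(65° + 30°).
sin(65° + 30°) = sin 65° cos 30° + cos 65° sin 30° = 0.9962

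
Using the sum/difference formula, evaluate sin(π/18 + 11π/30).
sin(π/18 + 11π/30) = sin π/18 cos 11π/30 + cos π/18 sin 11π/30 = 0.9703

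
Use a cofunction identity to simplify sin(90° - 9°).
sin(90° - 9°) = cos(9°)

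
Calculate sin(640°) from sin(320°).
sin(640°) = 2 sin 320° cos 320° = -0.9848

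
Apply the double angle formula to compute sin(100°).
sin(100°) = 2 sin 50° cos 50° = 0.9848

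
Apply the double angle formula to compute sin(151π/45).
sin(151π/45) = 2 sin 151π/90 cos 151π/90 = -0.8988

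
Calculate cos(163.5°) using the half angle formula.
cos(163.5°) = -√((1 + cos 327°)/2) = -0.9588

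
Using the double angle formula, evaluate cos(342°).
cos(342°) = cos²171° - sin²171° = 0.9511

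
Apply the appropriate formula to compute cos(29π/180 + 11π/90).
cos(29π/180 + 11π/90) = cos 29π/180 cos 11π/90 - sin 29π/180 sin 11π/90 = 0.6293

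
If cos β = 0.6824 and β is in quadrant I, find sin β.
sin β = 0.731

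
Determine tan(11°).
tan(11°) = 0.1944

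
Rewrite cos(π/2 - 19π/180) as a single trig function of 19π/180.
cos(π/2 - 19π/180) = sin(19π/180)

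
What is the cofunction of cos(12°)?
cos(12°) = sin(90° - 12°) = sin(78°)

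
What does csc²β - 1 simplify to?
csc²β - 1 = cot²β (using Pythagorean identity)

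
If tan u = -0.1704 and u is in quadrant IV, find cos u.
cos u = 0.9858 (using tan²u + 1 = sec²u)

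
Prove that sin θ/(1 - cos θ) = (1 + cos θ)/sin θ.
LHS = sin θ(1 + cos θ) / ((1 - cos θ)(1 + cos θ)) = sin θ(1 + cos θ) / (1 - cos²θ) = sin θ(1 + cos θ) / sin²θ = (1 + cos θ)/sin θ = RHS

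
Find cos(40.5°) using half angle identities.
cos(40.5°) = √((1 + cos 81°)/2) = 0.7604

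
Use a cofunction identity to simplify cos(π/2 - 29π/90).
cos(π/2 - 29π/90) = sin(29π/90)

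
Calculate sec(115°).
sec(115°) = -2.366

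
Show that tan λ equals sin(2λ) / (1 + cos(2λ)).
RHS = 2 sin λ cos λ / (2cos²λ) = sin λ/cos λ = tan λ = LHS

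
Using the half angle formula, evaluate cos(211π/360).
cos(211π/360) = -√((1 + cos 211π/180)/2) = -0.2672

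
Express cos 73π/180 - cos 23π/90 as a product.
cos 73π/180 - cos 23π/90 = -2 sin(119π/360) sin(3π/40)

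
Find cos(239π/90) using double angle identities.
cos(239π/90) = cos²239π/180 - sin²239π/180 = -0.4695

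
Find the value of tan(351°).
tan(351°) = -0.1584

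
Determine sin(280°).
sin(280°) = -0.9848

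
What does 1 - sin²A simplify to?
1 - sin²A = cos²A (using Pythagorean identity)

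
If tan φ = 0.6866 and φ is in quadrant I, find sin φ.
sin φ = 0.566 (using tan²φ + 1 = sec²φ)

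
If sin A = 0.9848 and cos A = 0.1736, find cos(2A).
cos(2A) = cos²A - sin²A = -0.9397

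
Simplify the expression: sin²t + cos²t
sin²t + cos²t = 1 (using Pythagorean identity)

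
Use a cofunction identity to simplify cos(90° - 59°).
cos(90° - 59°) = sin(59°)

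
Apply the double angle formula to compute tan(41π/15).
tan(41π/15) = 2 tan 41π/30 / (1 - tan²41π/30) = -1.111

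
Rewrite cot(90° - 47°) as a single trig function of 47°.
cot(90° - 47°) = tan(47°)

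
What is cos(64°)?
cos(64°) = 0.4384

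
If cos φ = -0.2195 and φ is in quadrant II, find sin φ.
sin φ = 0.9756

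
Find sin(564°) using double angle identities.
sin(564°) = 2 sin 282° cos 282° = -0.4067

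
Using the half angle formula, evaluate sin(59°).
sin(59°) = √((1 - cos 118°)/2) = 0.8572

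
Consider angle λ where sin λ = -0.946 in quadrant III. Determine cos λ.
cos λ = ±√(1 - sin²λ) = -0.3242 (negative in QIII)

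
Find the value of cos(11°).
cos(11°) = 0.9816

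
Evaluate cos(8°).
cos(8°) = 0.9903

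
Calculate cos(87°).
cos(87°) = 0.05234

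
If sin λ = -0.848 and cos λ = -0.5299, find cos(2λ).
cos(2λ) = cos²λ - sin²λ = -0.4383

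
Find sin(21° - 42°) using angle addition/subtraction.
sin(21° - 42°) = sin 21° cos 42° - cos 21° sin 42° = -0.3584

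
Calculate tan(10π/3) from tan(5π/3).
tan(10π/3) = 2 tan 5π/3 / (1 - tan²5π/3) = √3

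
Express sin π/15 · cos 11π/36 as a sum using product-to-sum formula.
sin π/15 cos 11π/36 = (1/2)[sin(π/15+11π/36) + sin(π/15-11π/36)]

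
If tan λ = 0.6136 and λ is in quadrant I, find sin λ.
sin λ = 0.523 (using tan²λ + 1 = sec²λ)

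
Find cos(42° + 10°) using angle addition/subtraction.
cos(42° + 10°) = cos 42° cos 10° - sin 42° sin 10° = 0.6157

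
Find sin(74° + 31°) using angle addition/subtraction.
sin(74° + 31°) = sin 74° cos 31° + cos 74° sin 31° = (√6+√2)/4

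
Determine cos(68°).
cos(68°) = 0.3746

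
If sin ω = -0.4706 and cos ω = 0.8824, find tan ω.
tan ω = sin ω / cos ω = -0.5333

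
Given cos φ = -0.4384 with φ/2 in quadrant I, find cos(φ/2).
cos(φ/2) = ±√((1 + cos φ)/2); positive since φ/2 ∈ QI, so cos(φ/2) = 0.5299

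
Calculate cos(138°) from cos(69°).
cos(138°) = 1 - 2sin²69° = -0.7431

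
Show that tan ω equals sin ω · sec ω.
RHS = sin ω · (1/cos ω) = sin ω/cos ω = tan ω = LHS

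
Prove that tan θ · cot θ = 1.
LHS = (sin θ/cos θ) · (cos θ/sin θ) = 1 = RHS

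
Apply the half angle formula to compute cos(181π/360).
cos(181π/360) = -√((1 + cos 181π/180)/2) = -0.008727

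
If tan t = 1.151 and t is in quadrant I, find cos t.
cos t = 0.6559 (using tan²t + 1 = sec²t)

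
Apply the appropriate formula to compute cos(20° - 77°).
cos(20° - 77°) = cos 20° cos 77° + sin 20° sin 77° = 0.5446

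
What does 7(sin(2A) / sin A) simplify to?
7(sin(2A) / sin A) = 7(2 cos A) (using Double angle)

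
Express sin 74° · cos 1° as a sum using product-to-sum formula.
sin 74° cos 1° = (1/2)[sin(74°+1°) + sin(74°-1°)]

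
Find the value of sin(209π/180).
sin(209π/180) = -0.4848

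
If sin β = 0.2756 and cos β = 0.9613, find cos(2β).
cos(2β) = cos²β - sin²β = 0.8481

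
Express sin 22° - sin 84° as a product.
sin 22° - sin 84° = 2 cos(53°) sin(-31°)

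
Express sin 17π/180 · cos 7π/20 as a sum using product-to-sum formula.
sin 17π/180 cos 7π/20 = (1/2)[sin(17π/180+7π/20) + sin(17π/180-7π/20)]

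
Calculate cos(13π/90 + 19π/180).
cos(13π/90 + 19π/180) = cos 13π/90 cos 19π/180 - sin 13π/90 sin 19π/180 = √2/2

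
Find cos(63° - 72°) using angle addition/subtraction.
cos(63° - 72°) = cos 63° cos 72° + sin 63° sin 72° = 0.9877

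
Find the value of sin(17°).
sin(17°) = 0.2924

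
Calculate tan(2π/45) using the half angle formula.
tan(2π/45) = sin 4π/45 / (1 + cos 4π/45) = 0.1405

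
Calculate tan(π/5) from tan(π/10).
tan(π/5) = 2 tan π/10 / (1 - tan²π/10) = 0.7265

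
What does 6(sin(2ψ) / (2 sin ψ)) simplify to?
6(sin(2ψ) / (2 sin ψ)) = 6(cos ψ) (using Double angle)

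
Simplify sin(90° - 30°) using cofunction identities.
sin(90° - 30°) = cos(30°)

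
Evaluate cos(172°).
cos(172°) = -0.9903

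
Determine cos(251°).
cos(251°) = -0.3256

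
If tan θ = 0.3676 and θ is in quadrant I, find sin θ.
sin θ = 0.345 (using tan²θ + 1 = sec²θ)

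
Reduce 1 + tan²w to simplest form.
1 + tan²w = sec²w (using Pythagorean identity)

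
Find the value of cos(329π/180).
cos(329π/180) = 0.8572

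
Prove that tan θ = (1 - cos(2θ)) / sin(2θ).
RHS = 2sin²θ / (2 sin θ cos θ) = sin θ/cos θ = tan θ = LHS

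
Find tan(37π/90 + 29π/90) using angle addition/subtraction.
tan(37π/90 + 29π/90) = (tan 37π/90 + tan 29π/90)/(1 - tan 37π/90 tan 29π/90) = -1.111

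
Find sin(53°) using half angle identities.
sin(53°) = √((1 - cos 106°)/2) = 0.7986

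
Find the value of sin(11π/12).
sin(11π/12) = (√6-√2)/4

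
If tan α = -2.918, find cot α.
cot α = 1/tan α = -0.3427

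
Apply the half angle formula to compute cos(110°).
cos(110°) = -√((1 + cos 220°)/2) = -0.342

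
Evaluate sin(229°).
sin(229°) = -0.7547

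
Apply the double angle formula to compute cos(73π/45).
cos(73π/45) = cos²73π/90 - sin²73π/90 = 0.3746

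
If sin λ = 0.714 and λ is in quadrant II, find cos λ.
cos λ = -0.7001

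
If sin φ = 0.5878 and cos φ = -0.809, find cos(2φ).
cos(2φ) = cos²φ - sin²φ = 0.309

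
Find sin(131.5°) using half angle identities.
sin(131.5°) = √((1 - cos 263°)/2) = 0.749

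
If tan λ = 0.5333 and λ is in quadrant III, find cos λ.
cos λ = -0.8824 (using tan²λ + 1 = sec²λ)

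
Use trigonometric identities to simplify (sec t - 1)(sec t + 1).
(sec t - 1)(sec t + 1) = tan²t (using Diff. of squares)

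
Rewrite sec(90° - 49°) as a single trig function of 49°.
sec(90° - 49°) = csc(49°)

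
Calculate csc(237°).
csc(237°) = -1.192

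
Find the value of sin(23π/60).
sin(23π/60) = 0.9336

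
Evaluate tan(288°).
tan(288°) = -3.078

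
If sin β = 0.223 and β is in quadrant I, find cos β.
cos β = 0.9748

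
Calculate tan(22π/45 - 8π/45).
tan(22π/45 - 8π/45) = (tan 22π/45 - tan 8π/45)/(1 + tan 22π/45 tan 8π/45) = 1.483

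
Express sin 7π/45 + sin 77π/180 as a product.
sin 7π/45 + sin 77π/180 = 2 sin(7π/24) cos(-49π/360)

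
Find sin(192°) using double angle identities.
sin(192°) = 2 sin 96° cos 96° = -0.2079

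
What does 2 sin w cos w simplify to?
2 sin w cos w = sin(2w) (using Double angle)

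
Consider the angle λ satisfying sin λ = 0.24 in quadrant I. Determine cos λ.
cos λ = √(1 - sin²λ) = 0.9708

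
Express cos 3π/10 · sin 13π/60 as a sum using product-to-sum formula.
cos 3π/10 sin 13π/60 = (1/2)[sin(3π/10+13π/60) - sin(3π/10-13π/60)]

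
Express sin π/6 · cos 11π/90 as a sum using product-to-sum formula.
sin π/6 cos 11π/90 = (1/2)[sin(π/6+11π/90) + sin(π/6-11π/90)]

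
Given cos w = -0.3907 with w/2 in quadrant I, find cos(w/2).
cos(w/2) = ±√((1 + cos w)/2); positive since w/2 ∈ QI, so cos(w/2) = 0.552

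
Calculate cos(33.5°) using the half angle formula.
cos(33.5°) = √((1 + cos 67°)/2) = 0.8339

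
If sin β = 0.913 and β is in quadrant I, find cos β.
cos β = 0.408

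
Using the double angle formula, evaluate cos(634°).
cos(634°) = cos²317° - sin²317° = 0.06976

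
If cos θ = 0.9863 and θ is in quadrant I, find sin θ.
sin θ = 0.165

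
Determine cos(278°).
cos(278°) = 0.1392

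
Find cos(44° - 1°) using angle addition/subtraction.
cos(44° - 1°) = cos 44° cos 1° + sin 44° sin 1° = 0.7314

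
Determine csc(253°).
csc(253°) = -1.046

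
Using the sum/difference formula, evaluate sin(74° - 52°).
sin(74° - 52°) = sin 74° cos 52° - cos 74° sin 52° = 0.3746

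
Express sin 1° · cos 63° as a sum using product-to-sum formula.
sin 1° cos 63° = (1/2)[sin(1°+63°) + sin(1°-63°)]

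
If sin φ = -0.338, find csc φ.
csc φ = 1/sin φ = -2.959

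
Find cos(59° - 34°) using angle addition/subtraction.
cos(59° - 34°) = cos 59° cos 34° + sin 59° sin 34° = 0.9063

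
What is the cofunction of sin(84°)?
sin(84°) = cos(90° - 84°) = cos(6°)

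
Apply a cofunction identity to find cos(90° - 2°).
cos(90° - 2°) = sin(2°) = 0.0349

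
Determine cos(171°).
cos(171°) = -0.9877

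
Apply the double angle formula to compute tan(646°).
tan(646°) = 2 tan 323° / (1 - tan²323°) = -3.487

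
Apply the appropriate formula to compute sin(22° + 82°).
sin(22° + 82°) = sin 22° cos 82° + cos 22° sin 82° = 0.9703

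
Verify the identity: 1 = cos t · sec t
RHS = cos t · (1/cos t) = 1 = LHS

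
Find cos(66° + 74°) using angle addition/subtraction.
cos(66° + 74°) = cos 66° cos 74° - sin 66° sin 74° = -0.766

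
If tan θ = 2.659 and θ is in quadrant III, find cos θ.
cos θ = -0.352 (using tan²θ + 1 = sec²θ)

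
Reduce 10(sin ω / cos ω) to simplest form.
10(sin ω / cos ω) = 10(tan ω) (using Quotient identity)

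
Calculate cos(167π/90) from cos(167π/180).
cos(167π/90) = 1 - 2sin²167π/180 = 0.8988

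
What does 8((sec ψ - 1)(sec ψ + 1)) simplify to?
8((sec ψ - 1)(sec ψ + 1)) = 8(tan²ψ) (using Diff. of squares)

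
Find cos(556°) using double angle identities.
cos(556°) = cos²278° - sin²278° = -0.9613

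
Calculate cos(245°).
cos(245°) = -0.4226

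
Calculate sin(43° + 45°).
sin(43° + 45°) = sin 43° cos 45° + cos 43° sin 45° = 0.9994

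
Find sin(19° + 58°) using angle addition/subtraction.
sin(19° + 58°) = sin 19° cos 58° + cos 19° sin 58° = 0.9744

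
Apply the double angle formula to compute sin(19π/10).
sin(19π/10) = 2 sin 19π/20 cos 19π/20 = -0.309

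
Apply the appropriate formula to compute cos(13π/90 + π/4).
cos(13π/90 + π/4) = cos 13π/90 cos π/4 - sin 13π/90 sin π/4 = 0.3256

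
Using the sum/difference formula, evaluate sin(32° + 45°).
sin(32° + 45°) = sin 32° cos 45° + cos 32° sin 45° = 0.9744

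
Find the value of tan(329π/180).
tan(329π/180) = -0.6009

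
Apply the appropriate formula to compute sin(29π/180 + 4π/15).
sin(29π/180 + 4π/15) = sin 29π/180 cos 4π/15 + cos 29π/180 sin 4π/15 = 0.9744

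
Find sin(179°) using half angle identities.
sin(179°) = √((1 - cos 358°)/2) = 0.01745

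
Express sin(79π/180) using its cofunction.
sin(79π/180) = cos(π/2 - 79π/180) = cos(11π/180)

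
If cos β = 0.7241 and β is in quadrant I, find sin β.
sin β = 0.6897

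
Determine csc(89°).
csc(89°) = 1.0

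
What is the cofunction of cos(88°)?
cos(88°) = sin(90° - 88°) = sin(2°)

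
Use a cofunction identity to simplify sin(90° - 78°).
sin(90° - 78°) = cos(78°)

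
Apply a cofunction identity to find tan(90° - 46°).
tan(90° - 46°) = cot(46°) = 0.9657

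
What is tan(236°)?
tan(236°) = 1.483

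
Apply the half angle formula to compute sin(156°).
sin(156°) = √((1 - cos 312°)/2) = 0.4067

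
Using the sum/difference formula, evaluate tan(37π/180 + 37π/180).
tan(37π/180 + 37π/180) = (tan 37π/180 + tan 37π/180)/(1 - tan 37π/180 tan 37π/180) = 3.487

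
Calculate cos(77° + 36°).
cos(77° + 36°) = cos 77° cos 36° - sin 77° sin 36° = -0.3907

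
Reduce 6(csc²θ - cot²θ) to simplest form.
6(csc²θ - cot²θ) = 6 (using Pythagorean identity)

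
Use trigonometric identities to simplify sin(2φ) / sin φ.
sin(2φ) / sin φ = 2 cos φ (using Double angle)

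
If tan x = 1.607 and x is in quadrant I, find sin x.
sin x = 0.849 (using tan²x + 1 = sec²x)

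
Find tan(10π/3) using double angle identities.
tan(10π/3) = 2 tan 5π/3 / (1 - tan²5π/3) = √3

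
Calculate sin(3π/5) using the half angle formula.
sin(3π/5) = √((1 - cos 6π/5)/2) = 0.9511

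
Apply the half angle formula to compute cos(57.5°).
cos(57.5°) = √((1 + cos 115°)/2) = 0.5373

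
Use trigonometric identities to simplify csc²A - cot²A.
csc²A - cot²A = 1 (using Pythagorean identity)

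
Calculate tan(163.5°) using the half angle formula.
tan(163.5°) = sin 327° / (1 + cos 327°) = -0.2962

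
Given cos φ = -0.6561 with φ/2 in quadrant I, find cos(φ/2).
cos(φ/2) = ±√((1 + cos φ)/2); positive since φ/2 ∈ QI, so cos(φ/2) = 0.4147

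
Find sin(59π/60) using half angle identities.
sin(59π/60) = √((1 - cos 59π/30)/2) = 0.05234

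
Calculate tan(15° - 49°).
tan(15° - 49°) = (tan 15° - tan 49°)/(1 + tan 15° tan 49°) = -0.6745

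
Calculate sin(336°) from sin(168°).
sin(336°) = 2 sin 168° cos 168° = -0.4067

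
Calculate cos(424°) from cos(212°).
cos(424°) = cos²212° - sin²212° = 0.4384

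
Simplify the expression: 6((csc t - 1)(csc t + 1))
6((csc t - 1)(csc t + 1)) = 6(cot²t) (using Diff. of squares)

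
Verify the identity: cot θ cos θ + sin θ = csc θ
LHS = cos²θ/sin θ + sin θ = (cos²θ + sin²θ)/sin θ = 1/sin θ = csc θ = RHS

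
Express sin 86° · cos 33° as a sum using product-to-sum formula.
sin 86° cos 33° = (1/2)[sin(86°+33°) + sin(86°-33°)]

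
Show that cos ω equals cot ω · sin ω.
RHS = (cos ω/sin ω) · sin ω = cos ω = LHS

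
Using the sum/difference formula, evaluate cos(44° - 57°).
cos(44° - 57°) = cos 44° cos 57° + sin 44° sin 57° = 0.9744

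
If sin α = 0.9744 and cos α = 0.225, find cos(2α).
cos(2α) = cos²α - sin²α = -0.8988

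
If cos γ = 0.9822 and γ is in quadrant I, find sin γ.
sin γ = 0.1878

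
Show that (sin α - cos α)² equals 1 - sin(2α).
LHS = sin²α - 2 sin α cos α + cos²α = (sin²α + cos²α) - 2 sin α cos α = 1 - sin(2α) = RHS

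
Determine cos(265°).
cos(265°) = -0.08716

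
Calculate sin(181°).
sin(181°) = -0.01745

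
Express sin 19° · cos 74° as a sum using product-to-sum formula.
sin 19° cos 74° = (1/2)[sin(19°+74°) + sin(19°-74°)]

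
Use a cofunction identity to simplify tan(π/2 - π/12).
tan(π/2 - π/12) = cot(π/12)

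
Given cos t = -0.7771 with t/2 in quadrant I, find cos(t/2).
cos(t/2) = ±√((1 + cos t)/2); positive since t/2 ∈ QI, so cos(t/2) = 0.3338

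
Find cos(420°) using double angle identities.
cos(420°) = cos²210° - sin²210° = 1/2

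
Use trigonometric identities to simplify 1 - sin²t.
1 - sin²t = cos²t (using Pythagorean identity)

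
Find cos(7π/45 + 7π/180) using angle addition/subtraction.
cos(7π/45 + 7π/180) = cos 7π/45 cos 7π/180 - sin 7π/45 sin 7π/180 = 0.8192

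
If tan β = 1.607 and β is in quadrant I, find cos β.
cos β = 0.5283 (using tan²β + 1 = sec²β)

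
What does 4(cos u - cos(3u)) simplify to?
4(cos u - cos(3u)) = 4(2 sin(2u) sin u) (using Sum-to-product)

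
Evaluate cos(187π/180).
cos(187π/180) = -0.9925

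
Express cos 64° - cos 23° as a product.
cos 64° - cos 23° = -2 sin(43.5°) sin(20.5°)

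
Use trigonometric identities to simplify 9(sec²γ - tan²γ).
9(sec²γ - tan²γ) = 9 (using Pythagorean identity)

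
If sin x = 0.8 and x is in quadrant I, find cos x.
cos x = 0.6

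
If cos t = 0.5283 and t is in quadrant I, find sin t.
sin t = 0.8491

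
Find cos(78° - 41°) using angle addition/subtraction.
cos(78° - 41°) = cos 78° cos 41° + sin 78° sin 41° = 0.7986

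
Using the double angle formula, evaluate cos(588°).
cos(588°) = cos²294° - sin²294° = -0.6691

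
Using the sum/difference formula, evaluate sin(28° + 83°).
sin(28° + 83°) = sin 28° cos 83° + cos 28° sin 83° = 0.9336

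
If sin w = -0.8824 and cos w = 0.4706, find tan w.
tan w = sin w / cos w = -1.875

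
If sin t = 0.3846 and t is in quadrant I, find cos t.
cos t = 0.9231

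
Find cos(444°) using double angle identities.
cos(444°) = cos²222° - sin²222° = 0.1045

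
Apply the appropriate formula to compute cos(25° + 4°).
cos(25° + 4°) = cos 25° cos 4° - sin 25° sin 4° = 0.8746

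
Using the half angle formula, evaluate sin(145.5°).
sin(145.5°) = √((1 - cos 291°)/2) = 0.5664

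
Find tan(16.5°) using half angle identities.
tan(16.5°) = sin 33° / (1 + cos 33°) = 0.2962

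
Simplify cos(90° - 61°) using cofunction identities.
cos(90° - 61°) = sin(61°)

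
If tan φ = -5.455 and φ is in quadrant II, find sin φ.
sin φ = 0.9836 (using tan²φ + 1 = sec²φ)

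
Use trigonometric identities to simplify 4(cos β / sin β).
4(cos β / sin β) = 4(cot β) (using Quotient identity)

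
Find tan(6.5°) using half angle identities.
tan(6.5°) = sin 13° / (1 + cos 13°) = 0.1139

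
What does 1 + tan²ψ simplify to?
1 + tan²ψ = sec²ψ (using Pythagorean identity)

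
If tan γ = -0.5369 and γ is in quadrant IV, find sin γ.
sin γ = -0.473 (using tan²γ + 1 = sec²γ)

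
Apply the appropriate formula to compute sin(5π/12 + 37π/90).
sin(5π/12 + 37π/90) = sin 5π/12 cos 37π/90 + cos 5π/12 sin 37π/90 = 0.515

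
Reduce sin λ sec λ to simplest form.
sin λ sec λ = tan λ (using Reciprocal + quotient)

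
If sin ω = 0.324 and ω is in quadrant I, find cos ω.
cos ω = 0.9461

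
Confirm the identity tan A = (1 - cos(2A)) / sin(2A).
RHS = 2sin²A / (2 sin A cos A) = sin A/cos A = tan A = LHS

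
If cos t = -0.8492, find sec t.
sec t = 1/cos t = -1.178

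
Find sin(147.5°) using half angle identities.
sin(147.5°) = √((1 - cos 295°)/2) = 0.5373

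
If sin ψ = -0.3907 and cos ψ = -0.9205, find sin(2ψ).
sin(2ψ) = 2 sin ψ cos ψ = 0.7193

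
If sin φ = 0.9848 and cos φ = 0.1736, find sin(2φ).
sin(2φ) = 2 sin φ cos φ = 0.3419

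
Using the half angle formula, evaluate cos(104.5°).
cos(104.5°) = -√((1 + cos 209°)/2) = -0.2504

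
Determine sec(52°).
sec(52°) = 1.624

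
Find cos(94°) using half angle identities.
cos(94°) = -√((1 + cos 188°)/2) = -0.06976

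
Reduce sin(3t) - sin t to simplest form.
sin(3t) - sin t = 2 cos(2t) sin t (using Sum-to-product)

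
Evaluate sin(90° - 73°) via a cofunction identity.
sin(90° - 73°) = cos(73°) = 0.2924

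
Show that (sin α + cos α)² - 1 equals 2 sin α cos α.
LHS = sin²α + 2 sin α cos α + cos²α - 1 = (sin²α + cos²α) + 2 sin α cos α - 1 = 1 + 2 sin α cos α - 1 = 2 sin α cos α = RHS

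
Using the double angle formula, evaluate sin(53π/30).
sin(53π/30) = 2 sin 53π/60 cos 53π/60 = -0.6691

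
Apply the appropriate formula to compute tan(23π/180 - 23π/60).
tan(23π/180 - 23π/60) = (tan 23π/180 - tan 23π/60)/(1 + tan 23π/180 tan 23π/60) = -1.036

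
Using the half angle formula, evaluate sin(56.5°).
sin(56.5°) = √((1 - cos 113°)/2) = 0.8339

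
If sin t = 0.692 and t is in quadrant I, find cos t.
cos t = 0.7219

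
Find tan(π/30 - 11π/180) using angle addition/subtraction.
tan(π/30 - 11π/180) = (tan π/30 - tan 11π/180)/(1 + tan π/30 tan 11π/180) = -0.08749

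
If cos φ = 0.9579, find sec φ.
sec φ = 1/cos φ = 1.044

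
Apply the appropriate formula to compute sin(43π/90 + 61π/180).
sin(43π/90 + 61π/180) = sin 43π/90 cos 61π/180 + cos 43π/90 sin 61π/180 = 0.5446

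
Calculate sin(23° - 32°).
sin(23° - 32°) = sin 23° cos 32° - cos 23° sin 32° = -0.1564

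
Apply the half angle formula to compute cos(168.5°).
cos(168.5°) = -√((1 + cos 337°)/2) = -0.9799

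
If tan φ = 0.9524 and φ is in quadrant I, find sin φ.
sin φ = 0.6897 (using tan²φ + 1 = sec²φ)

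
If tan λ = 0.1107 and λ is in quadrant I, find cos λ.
cos λ = 0.9939 (using tan²λ + 1 = sec²λ)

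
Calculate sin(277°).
sin(277°) = -0.9925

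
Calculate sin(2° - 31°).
sin(2° - 31°) = sin 2° cos 31° - cos 2° sin 31° = -0.4848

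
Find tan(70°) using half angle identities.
tan(70°) = sin 140° / (1 + cos 140°) = 2.747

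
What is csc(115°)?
csc(115°) = 1.103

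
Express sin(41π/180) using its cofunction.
sin(41π/180) = cos(π/2 - 41π/180) = cos(49π/180)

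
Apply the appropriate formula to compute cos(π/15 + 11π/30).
cos(π/15 + 11π/30) = cos π/15 cos 11π/30 - sin π/15 sin 11π/30 = 0.2079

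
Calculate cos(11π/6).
cos(11π/6) = √3/2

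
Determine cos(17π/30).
cos(17π/30) = -0.2079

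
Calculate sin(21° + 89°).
sin(21° + 89°) = sin 21° cos 89° + cos 21° sin 89° = 0.9397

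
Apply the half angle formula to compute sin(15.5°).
sin(15.5°) = √((1 - cos 31°)/2) = 0.2672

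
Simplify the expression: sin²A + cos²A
sin²A + cos²A = 1 (using Pythagorean identity)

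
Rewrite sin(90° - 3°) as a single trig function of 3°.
sin(90° - 3°) = cos(3°)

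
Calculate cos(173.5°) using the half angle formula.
cos(173.5°) = -√((1 + cos 347°)/2) = -0.9936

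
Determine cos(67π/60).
cos(67π/60) = -0.9336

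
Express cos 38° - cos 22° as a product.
cos 38° - cos 22° = -2 sin(30°) sin(8°)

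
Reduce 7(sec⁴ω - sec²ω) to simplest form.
7(sec⁴ω - sec²ω) = 7(tan⁴ω + tan²ω) (using Pythagorean)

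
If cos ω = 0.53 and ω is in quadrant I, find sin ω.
sin ω = 0.848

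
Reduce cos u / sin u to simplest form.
cos u / sin u = cot u (using Quotient identity)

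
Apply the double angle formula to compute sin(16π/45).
sin(16π/45) = 2 sin 8π/45 cos 8π/45 = 0.8988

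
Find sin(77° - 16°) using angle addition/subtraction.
sin(77° - 16°) = sin 77° cos 16° - cos 77° sin 16° = 0.8746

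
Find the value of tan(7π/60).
tan(7π/60) = 0.3839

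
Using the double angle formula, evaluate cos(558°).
cos(558°) = cos²279° - sin²279° = -0.9511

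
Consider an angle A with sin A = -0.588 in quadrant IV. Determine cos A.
cos A = √(1 - sin²A) = 0.8089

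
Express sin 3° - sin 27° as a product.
sin 3° - sin 27° = 2 cos(15°) sin(-12°)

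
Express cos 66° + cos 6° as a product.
cos 66° + cos 6° = 2 cos(36°) cos(30°)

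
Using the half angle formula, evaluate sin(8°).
sin(8°) = √((1 - cos 16°)/2) = 0.1392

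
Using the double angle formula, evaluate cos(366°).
cos(366°) = cos²183° - sin²183° = 0.9945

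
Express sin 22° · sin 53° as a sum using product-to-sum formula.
sin 22° sin 53° = (1/2)[cos(22°-53°) - cos(22°+53°)]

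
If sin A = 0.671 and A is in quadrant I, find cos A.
cos A = 0.7415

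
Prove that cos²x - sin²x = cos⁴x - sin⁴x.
RHS = (cos²x - sin²x)(cos²x + sin²x) = (cos²x - sin²x) · 1 = cos²x - sin²x = LHS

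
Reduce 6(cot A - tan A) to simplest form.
6(cot A - tan A) = 6(2 cot(2A)) (using Double angle)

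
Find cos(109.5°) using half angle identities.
cos(109.5°) = -√((1 + cos 219°)/2) = -0.3338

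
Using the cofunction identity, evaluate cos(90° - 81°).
cos(90° - 81°) = sin(81°) = 0.9877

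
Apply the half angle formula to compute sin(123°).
sin(123°) = √((1 - cos 246°)/2) = 0.8387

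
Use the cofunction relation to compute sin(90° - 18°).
sin(90° - 18°) = cos(18°) = 0.9511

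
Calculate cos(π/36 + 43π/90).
cos(π/36 + 43π/90) = cos π/36 cos 43π/90 - sin π/36 sin 43π/90 = -0.01745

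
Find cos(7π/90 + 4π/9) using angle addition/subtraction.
cos(7π/90 + 4π/9) = cos 7π/90 cos 4π/9 - sin 7π/90 sin 4π/9 = -0.06976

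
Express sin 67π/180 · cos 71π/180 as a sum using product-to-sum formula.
sin 67π/180 cos 71π/180 = (1/2)[sin(67π/180+71π/180) + sin(67π/180-71π/180)]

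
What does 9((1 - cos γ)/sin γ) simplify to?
9((1 - cos γ)/sin γ) = 9(tan(γ/2)) (using Half angle)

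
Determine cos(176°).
cos(176°) = -0.9976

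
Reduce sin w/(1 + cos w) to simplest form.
sin w/(1 + cos w) = tan(w/2) (using Half angle)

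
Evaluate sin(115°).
sin(115°) = 0.9063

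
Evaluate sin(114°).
sin(114°) = 0.9135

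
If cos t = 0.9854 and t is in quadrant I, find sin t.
sin t = 0.1703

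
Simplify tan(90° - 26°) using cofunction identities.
tan(90° - 26°) = cot(26°)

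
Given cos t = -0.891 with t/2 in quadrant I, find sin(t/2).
sin(t/2) = ±√((1 - cos t)/2); positive since t/2 ∈ QI, so sin(t/2) = 0.9724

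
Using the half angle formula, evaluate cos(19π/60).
cos(19π/60) = √((1 + cos 19π/30)/2) = 0.5446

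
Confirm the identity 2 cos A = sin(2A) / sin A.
RHS = 2 sin A cos A / sin A = 2 cos A = LHS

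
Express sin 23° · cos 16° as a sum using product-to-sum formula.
sin 23° cos 16° = (1/2)[sin(23°+16°) + sin(23°-16°)]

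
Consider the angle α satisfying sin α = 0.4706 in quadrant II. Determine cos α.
cos α = ±√(1 - sin²α) = -0.8823 (negative in QII)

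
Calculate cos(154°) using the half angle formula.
cos(154°) = -√((1 + cos 308°)/2) = -0.8988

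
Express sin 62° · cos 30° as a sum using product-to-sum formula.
sin 62° cos 30° = (1/2)[sin(62°+30°) + sin(62°-30°)]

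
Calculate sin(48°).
sin(48°) = 0.7431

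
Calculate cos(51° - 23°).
cos(51° - 23°) = cos 51° cos 23° + sin 51° sin 23° = 0.8829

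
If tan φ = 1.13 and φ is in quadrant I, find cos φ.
cos φ = 0.6627 (using tan²φ + 1 = sec²φ)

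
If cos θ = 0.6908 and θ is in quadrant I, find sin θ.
sin θ = 0.723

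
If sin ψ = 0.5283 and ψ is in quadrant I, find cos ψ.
cos ψ = 0.8491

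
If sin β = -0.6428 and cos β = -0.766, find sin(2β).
sin(2β) = 2 sin β cos β = 0.9848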